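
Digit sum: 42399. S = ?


4 + 2 + 3 + 9 + 9 = 27


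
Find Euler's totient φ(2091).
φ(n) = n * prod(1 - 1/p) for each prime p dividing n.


2091 = 3 × 17 × 41
Prime factors: 3, 17, 41
φ(2091) = 2091 × (1-1/3) × (1-1/17) × (1-1/41)
= 2091 × 2/3 × 16/17 × 40/41 = 1280

φ(2091) = 1280


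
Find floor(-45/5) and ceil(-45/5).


-45/5 = -9.0000
floor = -9
ceil = -9

floor = -9, ceil = -9


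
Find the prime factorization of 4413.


4413 / 3 = 1471
1471 / 1471 = 1
4413 = 3 × 1471


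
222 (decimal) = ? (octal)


222 (base 10) = 222 (decimal)
222 (decimal) = 336 (base 8)


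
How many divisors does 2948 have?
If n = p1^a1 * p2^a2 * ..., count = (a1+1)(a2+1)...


2948 = 2^2 × 11^1 × 67^1
d(2948) = (2+1) × (1+1) × (1+1) = 12

12 divisors


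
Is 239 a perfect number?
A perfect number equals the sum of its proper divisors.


Proper divisors of 239: 1
Sum = 1 = 1

No, 239 is not perfect (1 ≠ 239)


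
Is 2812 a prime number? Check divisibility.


2812 / 2 = 1406 (exact division)
2812 is NOT prime.

No, 2812 is not prime


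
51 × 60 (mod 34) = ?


51 × 60 = 3060
3060 mod 34 = 0


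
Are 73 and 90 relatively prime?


Euclidean algorithm:
90 = 1 * 73 + 17
73 = 4 * 17 + 5
17 = 3 * 5 + 2
5 = 2 * 2 + 1
2 = 2 * 1 + 0
GCD(73, 90) = 1

Yes, coprime (GCD = 1)


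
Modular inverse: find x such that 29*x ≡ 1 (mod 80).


Use the extended Euclidean algorithm on (80, 29); each row r = 80*s + 29*t:
r=80, s=1, t=0
r=29, s=0, t=1
q=2: r=22, s=1, t=-2   [80*(1) + 29*(-2) = 22]
q=1: r=7, s=-1, t=3   [80*(-1) + 29*(3) = 7]
q=3: r=1, s=4, t=-11   [80*(4) + 29*(-11) = 1]
q=7: r=0, s=-29, t=80   [80*(-29) + 29*(80) = 0]
GCD = 1 with t = -11, so 29*(-11) ≡ 1 (mod 80)
Inverse = -11 mod 80 = 69
Check: 29 * 69 = 2001 ≡ 1 (mod 80)

29^(-1) ≡ 69 (mod 80)


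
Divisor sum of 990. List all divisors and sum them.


Divisors of 990: 1, 2, 3, 5, 6, 9, 10, 11, 15, 18, 22, 30, 33, 45, 55, 66, 90, 99, 110, 165, 198, 330, 495, 990
Sum = 1 + 2 + 3 + 5 + 6 + 9 + 10 + 11 + 15 + 18 + 22 + 30 + 33 + 45 + 55 + 66 + 90 + 99 + 110 + 165 + 198 + 330 + 495 + 990 = 2808

σ(990) = 2808


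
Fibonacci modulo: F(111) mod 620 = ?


F(k) mod 620 for k=1..111:
1, 1, 2, 3, 5, 8, 13, 21, 34, 55, 89, 144, 233, 377, 610, 367, 357, 104, 461, 565, 406, 351, 137, 488, 5, 493, 498, 371, 249, 0, 249, 249, 498, 127, 5, 132, 137, 269, 406, 55, 461, 516, 357, 253, 610, 243, 233, 476, 89, 565, 34, 599, 13, 612, 5, 617, 2, 619, 1, 0, 1, 1, 2, 3, 5, 8, 13, 21, 34, 55, 89, 144, 233, 377, 610, 367, 357, 104, 461, 565, 406, 351, 137, 488, 5, 493, 498, 371, 249, 0, 249, 249, 498, 127, 5, 132, 137, 269, 406, 55, 461, 516, 357, 253, 610, 243, 233, 476, 89, 565, 34
F(111) mod 620 = 34


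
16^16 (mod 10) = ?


16^1 mod 10 = 6
16^2 mod 10 = 6
16^3 mod 10 = 6
16^4 mod 10 = 6
16^5 mod 10 = 6
16^6 mod 10 = 6
16^7 mod 10 = 6
16^8 mod 10 = 6
16^9 mod 10 = 6
16^10 mod 10 = 6
16^11 mod 10 = 6
16^12 mod 10 = 6
16^13 mod 10 = 6
16^14 mod 10 = 6
16^15 mod 10 = 6
16^16 mod 10 = 6


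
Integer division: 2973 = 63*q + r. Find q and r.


2973 = 63 * 47 + 12
Check: 2961 + 12 = 2973

q = 47, r = 12


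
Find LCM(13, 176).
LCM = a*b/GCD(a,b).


GCD(13, 176) = 1
LCM = 13*176/1 = 2288/1 = 2288

LCM = 2288


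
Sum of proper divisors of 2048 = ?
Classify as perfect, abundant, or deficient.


Proper divisors: 1, 2, 4, 8, 16, 32, 64, 128, 256, 512, 1024
Sum = 1 + 2 + 4 + 8 + 16 + 32 + 64 + 128 + 256 + 512 + 1024 = 2047
2047 < 2048 → deficient

s(2048) = 2047 (deficient)


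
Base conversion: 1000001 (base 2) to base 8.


1000001 (base 2) = 65 (decimal)
65 (decimal) = 101 (base 8)


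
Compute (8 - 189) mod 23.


8 - 189 = -181
-181 mod 23 = 3


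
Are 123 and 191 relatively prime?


Euclidean algorithm:
191 = 1 * 123 + 68
123 = 1 * 68 + 55
68 = 1 * 55 + 13
55 = 4 * 13 + 3
13 = 4 * 3 + 1
3 = 3 * 1 + 0
GCD(123, 191) = 1

Yes, coprime (GCD = 1)


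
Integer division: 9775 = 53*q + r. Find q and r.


9775 = 53 * 184 + 23
Check: 9752 + 23 = 9775

q = 184, r = 23


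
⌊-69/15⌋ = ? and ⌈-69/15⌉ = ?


-69/15 = -4.6000
floor = -5
ceil = -4

floor = -5, ceil = -4


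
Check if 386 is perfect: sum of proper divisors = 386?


Proper divisors of 386: 1, 2, 193
Sum = 1 + 2 + 193 = 196

No, 386 is not perfect (196 ≠ 386)


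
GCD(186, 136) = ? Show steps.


186 = 1 * 136 + 50
136 = 2 * 50 + 36
50 = 1 * 36 + 14
36 = 2 * 14 + 8
14 = 1 * 8 + 6
8 = 1 * 6 + 2
6 = 3 * 2 + 0
GCD = 2


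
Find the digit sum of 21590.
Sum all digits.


2 + 1 + 5 + 9 + 0 = 17


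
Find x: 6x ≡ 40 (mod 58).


GCD(6, 58) = 2 divides 40
Divide: 3x ≡ 20 (mod 29)
x ≡ 26 (mod 29)


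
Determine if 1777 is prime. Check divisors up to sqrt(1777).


Check divisors up to sqrt(1777) = 42.1545
No divisors found.
1777 is prime.

Yes, 1777 is prime


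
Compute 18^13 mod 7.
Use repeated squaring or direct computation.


18^1 mod 7 = 4
18^2 mod 7 = 2
18^3 mod 7 = 1
18^4 mod 7 = 4
18^5 mod 7 = 2
18^6 mod 7 = 1
18^7 mod 7 = 4
18^8 mod 7 = 2
18^9 mod 7 = 1
18^10 mod 7 = 4
18^11 mod 7 = 2
18^12 mod 7 = 1
18^13 mod 7 = 4


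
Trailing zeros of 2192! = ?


floor(2192/5) = 438
floor(2192/25) = 87
floor(2192/125) = 17
floor(2192/625) = 3
Total = 545

545 trailing zeros


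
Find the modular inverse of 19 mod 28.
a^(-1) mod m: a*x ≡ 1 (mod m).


Use the extended Euclidean algorithm on (28, 19); each row r = 28*s + 19*t:
r=28, s=1, t=0
r=19, s=0, t=1
q=1: r=9, s=1, t=-1   [28*(1) + 19*(-1) = 9]
q=2: r=1, s=-2, t=3   [28*(-2) + 19*(3) = 1]
q=9: r=0, s=19, t=-28   [28*(19) + 19*(-28) = 0]
GCD = 1 with t = 3, so 19*(3) ≡ 1 (mod 28)
Inverse = 3 mod 28 = 3
Check: 19 * 3 = 57 ≡ 1 (mod 28)

19^(-1) ≡ 3 (mod 28)


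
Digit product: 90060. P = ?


9 × 0 × 0 × 6 × 0 = 0


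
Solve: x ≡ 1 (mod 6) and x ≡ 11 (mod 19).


M = 6*19 = 114
M1 = M/6 = 19, M2 = M/19 = 6
M1^(-1) mod 6 = 1, M2^(-1) mod 19 = 16
x = 1*19*1 + 11*6*16 = 1075
1075 mod 114 = 49
Check: 49 mod 6 = 1 ✓, 49 mod 19 = 11 ✓

x ≡ 49 (mod 114)


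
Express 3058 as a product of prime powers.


3058 / 2 = 1529
1529 / 11 = 139
139 / 139 = 1
3058 = 2 × 11 × 139


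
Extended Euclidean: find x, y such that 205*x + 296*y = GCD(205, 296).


Tabular extended Euclidean (each row: r = 205*s + 296*t):
r=205, s=1, t=0
r=296, s=0, t=1
q=0: r=205, s=1, t=0   [205*(1) + 296*(0) = 205]
q=1: r=91, s=-1, t=1   [205*(-1) + 296*(1) = 91]
q=2: r=23, s=3, t=-2   [205*(3) + 296*(-2) = 23]
q=3: r=22, s=-10, t=7   [205*(-10) + 296*(7) = 22]
q=1: r=1, s=13, t=-9   [205*(13) + 296*(-9) = 1]
q=22: r=0, s=-296, t=205   [205*(-296) + 296*(205) = 0]
GCD = 1; from the row with r=1: x=13, y=-9
Check: 205*(13) + 296*(-9) = 2665 - 2664 = 1

GCD = 1, x = 13, y = -9


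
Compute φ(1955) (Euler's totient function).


1955 = 5 × 17 × 23
Prime factors: 5, 17, 23
φ(1955) = 1955 × (1-1/5) × (1-1/17) × (1-1/23)
= 1955 × 4/5 × 16/17 × 22/23 = 1408

φ(1955) = 1408


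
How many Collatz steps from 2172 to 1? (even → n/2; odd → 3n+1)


2172 → 1086 → 543 → 1630 → 815 → 2446 → 1223 → 3670 → 1835 → 5506 → 2753 → 8260 → 4130 → 2065 → 6196 → 3098 → 1549 → 4648 → 2324 → 1162 → 581 → 1744 → 872 → 436 → 218 → 109 → 328 → 164 → 82 → 41 → 124 → 62 → 31 → 94 → 47 → 142 → 71 → 214 → 107 → 322 → 161 → 484 → 242 → 121 → 364 → 182 → 91 → 274 → 137 → 412 → 206 → 103 → 310 → 155 → 466 → 233 → 700 → 350 → 175 → 526 → 263 → 790 → 395 → 1186 → 593 → 1780 → 890 → 445 → 1336 → 668 → 334 → 167 → 502 → 251 → 754 → 377 → 1132 → 566 → 283 → 850 → 425 → 1276 → 638 → 319 → 958 → 479 → 1438 → 719 → 2158 → 1079 → 3238 → 1619 → 4858 → 2429 → 7288 → 3644 → 1822 → 911 → 2734 → 1367 → 4102 → 2051 → 6154 → 3077 → 9232 → 4616 → 2308 → 1154 → 577 → 1732 → 866 → 433 → 1300 → 650 → 325 → 976 → 488 → 244 → 122 → 61 → 184 → 92 → 46 → 23 → 70 → 35 → 106 → 53 → 160 → 80 → 40 → 20 → 10 → 5 → 16 → 8 → 4 → 2 → 1
Total steps = 138

138 steps


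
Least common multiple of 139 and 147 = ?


GCD(139, 147) = 1
LCM = 139*147/1 = 20433/1 = 20433

LCM = 20433


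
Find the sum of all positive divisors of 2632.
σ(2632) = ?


Divisors of 2632: 1, 2, 4, 7, 8, 14, 28, 47, 56, 94, 188, 329, 376, 658, 1316, 2632
Sum = 1 + 2 + 4 + 7 + 8 + 14 + 28 + 47 + 56 + 94 + 188 + 329 + 376 + 658 + 1316 + 2632 = 5760

σ(2632) = 5760


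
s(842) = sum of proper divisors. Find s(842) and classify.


Proper divisors: 1, 2, 421
Sum = 1 + 2 + 421 = 424
424 < 842 → deficient

s(842) = 424 (deficient)


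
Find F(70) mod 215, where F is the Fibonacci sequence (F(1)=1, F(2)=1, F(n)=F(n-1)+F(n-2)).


F(k) mod 215 for k=1..70:
1, 1, 2, 3, 5, 8, 13, 21, 34, 55, 89, 144, 18, 162, 180, 127, 92, 4, 96, 100, 196, 81, 62, 143, 205, 133, 123, 41, 164, 205, 154, 144, 83, 12, 95, 107, 202, 94, 81, 175, 41, 1, 42, 43, 85, 128, 213, 126, 124, 35, 159, 194, 138, 117, 40, 157, 197, 139, 121, 45, 166, 211, 162, 158, 105, 48, 153, 201, 139, 125
F(70) mod 215 = 125


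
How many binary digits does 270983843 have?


270983843 in base 2 = 10000001001101110001010100011
Number of digits = 29

29 digits (base 2)


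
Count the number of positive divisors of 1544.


1544 = 2^3 × 193^1
d(1544) = (3+1) × (1+1) = 8

8 divisors


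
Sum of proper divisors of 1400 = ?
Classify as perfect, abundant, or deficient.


Proper divisors: 1, 2, 4, 5, 7, 8, 10, 14, 20, 25, 28, 35, 40, 50, 56, 70, 100, 140, 175, 200, 280, 350, 700
Sum = 1 + 2 + 4 + 5 + 7 + 8 + 10 + 14 + 20 + 25 + 28 + 35 + 40 + 50 + 56 + 70 + 100 + 140 + 175 + 200 + 280 + 350 + 700 = 2320
2320 > 1400 → abundant

s(1400) = 2320 (abundant)


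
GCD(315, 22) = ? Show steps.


315 = 14 * 22 + 7
22 = 3 * 7 + 1
7 = 7 * 1 + 0
GCD = 1


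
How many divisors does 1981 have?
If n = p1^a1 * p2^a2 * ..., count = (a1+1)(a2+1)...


1981 = 7^1 × 283^1
d(1981) = (1+1) × (1+1) = 4

4 divisors


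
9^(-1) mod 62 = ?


Use the extended Euclidean algorithm on (62, 9); each row r = 62*s + 9*t:
r=62, s=1, t=0
r=9, s=0, t=1
q=6: r=8, s=1, t=-6   [62*(1) + 9*(-6) = 8]
q=1: r=1, s=-1, t=7   [62*(-1) + 9*(7) = 1]
q=8: r=0, s=9, t=-62   [62*(9) + 9*(-62) = 0]
GCD = 1 with t = 7, so 9*(7) ≡ 1 (mod 62)
Inverse = 7 mod 62 = 7
Check: 9 * 7 = 63 ≡ 1 (mod 62)

9^(-1) ≡ 7 (mod 62)


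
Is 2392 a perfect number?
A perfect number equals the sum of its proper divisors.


Proper divisors of 2392: 1, 2, 4, 8, 13, 23, 26, 46, 52, 92, 104, 184, 299, 598, 1196
Sum = 1 + 2 + 4 + 8 + 13 + 23 + 26 + 46 + 52 + 92 + 104 + 184 + 299 + 598 + 1196 = 2648

No, 2392 is not perfect (2648 ≠ 2392)


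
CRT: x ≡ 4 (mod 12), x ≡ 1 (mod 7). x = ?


M = 12*7 = 84
M1 = M/12 = 7, M2 = M/7 = 12
M1^(-1) mod 12 = 7, M2^(-1) mod 7 = 3
x = 4*7*7 + 1*12*3 = 232
232 mod 84 = 64
Check: 64 mod 12 = 4 ✓, 64 mod 7 = 1 ✓

x ≡ 64 (mod 84)


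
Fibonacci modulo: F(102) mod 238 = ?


F(k) mod 238 for k=1..102:
1, 1, 2, 3, 5, 8, 13, 21, 34, 55, 89, 144, 233, 139, 134, 35, 169, 204, 135, 101, 236, 99, 97, 196, 55, 13, 68, 81, 149, 230, 141, 133, 36, 169, 205, 136, 103, 1, 104, 105, 209, 76, 47, 123, 170, 55, 225, 42, 29, 71, 100, 171, 33, 204, 237, 203, 202, 167, 131, 60, 191, 13, 204, 217, 183, 162, 107, 31, 138, 169, 69, 0, 69, 69, 138, 207, 107, 76, 183, 21, 204, 225, 191, 178, 131, 71, 202, 35, 237, 34, 33, 67, 100, 167, 29, 196, 225, 183, 170, 115, 47, 162
F(102) mod 238 = 162


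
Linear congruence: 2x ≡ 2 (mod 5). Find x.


GCD(2, 5) = 1, unique solution
a^(-1) mod 5 = 3
x = 3 * 2 mod 5 = 1

x ≡ 1 (mod 5)


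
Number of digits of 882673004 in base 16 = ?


882673004 in base 16 = 349C856C
Number of digits = 8

8 digits (base 16)


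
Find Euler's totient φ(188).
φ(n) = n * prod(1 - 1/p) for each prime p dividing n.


188 = 2^2 × 47
Prime factors: 2, 47
φ(188) = 188 × (1-1/2) × (1-1/47)
= 188 × 1/2 × 46/47 = 92

φ(188) = 92


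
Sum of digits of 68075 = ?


6 + 8 + 0 + 7 + 5 = 26


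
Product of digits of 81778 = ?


8 × 1 × 7 × 7 × 8 = 3136


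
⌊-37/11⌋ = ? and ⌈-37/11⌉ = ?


-37/11 = -3.3636
floor = -4
ceil = -3

floor = -4, ceil = -3


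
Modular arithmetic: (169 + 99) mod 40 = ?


169 + 99 = 268
268 mod 40 = 28


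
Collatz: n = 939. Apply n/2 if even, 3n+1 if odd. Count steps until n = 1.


939 → 2818 → 1409 → 4228 → 2114 → 1057 → 3172 → 1586 → 793 → 2380 → 1190 → 595 → 1786 → 893 → 2680 → 1340 → 670 → 335 → 1006 → 503 → 1510 → 755 → 2266 → 1133 → 3400 → 1700 → 850 → 425 → 1276 → 638 → 319 → 958 → 479 → 1438 → 719 → 2158 → 1079 → 3238 → 1619 → 4858 → 2429 → 7288 → 3644 → 1822 → 911 → 2734 → 1367 → 4102 → 2051 → 6154 → 3077 → 9232 → 4616 → 2308 → 1154 → 577 → 1732 → 866 → 433 → 1300 → 650 → 325 → 976 → 488 → 244 → 122 → 61 → 184 → 92 → 46 → 23 → 70 → 35 → 106 → 53 → 160 → 80 → 40 → 20 → 10 → 5 → 16 → 8 → 4 → 2 → 1
Total steps = 85

85 steps


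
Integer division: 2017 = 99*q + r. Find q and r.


2017 = 99 * 20 + 37
Check: 1980 + 37 = 2017

q = 20, r = 37


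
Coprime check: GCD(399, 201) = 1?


Euclidean algorithm:
399 = 1 * 201 + 198
201 = 1 * 198 + 3
198 = 66 * 3 + 0
GCD(399, 201) = 3

No, not coprime (GCD = 3)


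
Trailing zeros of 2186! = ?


floor(2186/5) = 437
floor(2186/25) = 87
floor(2186/125) = 17
floor(2186/625) = 3
Total = 544

544 trailing zeros


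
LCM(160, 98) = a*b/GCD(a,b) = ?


GCD(160, 98) = 2
LCM = 160*98/2 = 15680/2 = 7840

LCM = 7840


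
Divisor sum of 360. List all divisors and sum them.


Divisors of 360: 1, 2, 3, 4, 5, 6, 8, 9, 10, 12, 15, 18, 20, 24, 30, 36, 40, 45, 60, 72, 90, 120, 180, 360
Sum = 1 + 2 + 3 + 4 + 5 + 6 + 8 + 9 + 10 + 12 + 15 + 18 + 20 + 24 + 30 + 36 + 40 + 45 + 60 + 72 + 90 + 120 + 180 + 360 = 1170

σ(360) = 1170


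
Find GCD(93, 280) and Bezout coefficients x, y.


Tabular extended Euclidean (each row: r = 93*s + 280*t):
r=93, s=1, t=0
r=280, s=0, t=1
q=0: r=93, s=1, t=0   [93*(1) + 280*(0) = 93]
q=3: r=1, s=-3, t=1   [93*(-3) + 280*(1) = 1]
q=93: r=0, s=280, t=-93   [93*(280) + 280*(-93) = 0]
GCD = 1; from the row with r=1: x=-3, y=1
Check: 93*(-3) + 280*(1) = -279 + 280 = 1

GCD = 1, x = -3, y = 1


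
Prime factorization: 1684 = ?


1684 / 2 = 842
842 / 2 = 421
421 / 421 = 1
1684 = 2^2 × 421


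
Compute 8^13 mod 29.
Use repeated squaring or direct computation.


8^1 mod 29 = 8
8^2 mod 29 = 6
8^3 mod 29 = 19
8^4 mod 29 = 7
8^5 mod 29 = 27
8^6 mod 29 = 13
8^7 mod 29 = 17
8^8 mod 29 = 20
8^9 mod 29 = 15
8^10 mod 29 = 4
8^11 mod 29 = 3
8^12 mod 29 = 24
8^13 mod 29 = 18


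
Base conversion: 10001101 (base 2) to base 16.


10001101 (base 2) = 141 (decimal)
141 (decimal) = 8D (base 16)


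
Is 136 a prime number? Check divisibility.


136 / 2 = 68 (exact division)
136 is NOT prime.

No, 136 is not prime


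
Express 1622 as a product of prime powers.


1622 / 2 = 811
811 / 811 = 1
1622 = 2 × 811


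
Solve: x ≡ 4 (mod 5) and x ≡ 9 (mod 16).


M = 5*16 = 80
M1 = M/5 = 16, M2 = M/16 = 5
M1^(-1) mod 5 = 1, M2^(-1) mod 16 = 13
x = 4*16*1 + 9*5*13 = 649
649 mod 80 = 9
Check: 9 mod 5 = 4 ✓, 9 mod 16 = 9 ✓

x ≡ 9 (mod 80)


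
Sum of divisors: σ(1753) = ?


Divisors of 1753: 1, 1753
Sum = 1 + 1753 = 1754

σ(1753) = 1754


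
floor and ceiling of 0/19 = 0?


0/19 = 0
floor = 0
ceil = 0

floor = 0, ceil = 0


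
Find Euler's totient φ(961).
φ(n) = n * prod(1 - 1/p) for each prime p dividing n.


961 = 31^2
Prime factors: 31
φ(961) = 961 × (1-1/31)
= 961 × 30/31 = 930

φ(961) = 930


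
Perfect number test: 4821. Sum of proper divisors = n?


Proper divisors of 4821: 1, 3, 1607
Sum = 1 + 3 + 1607 = 1611

No, 4821 is not perfect (1611 ≠ 4821)


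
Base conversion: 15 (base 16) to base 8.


15 (base 16) = 21 (decimal)
21 (decimal) = 25 (base 8)


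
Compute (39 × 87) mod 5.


39 × 87 = 3393
3393 mod 5 = 3


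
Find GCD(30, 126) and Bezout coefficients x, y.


Tabular extended Euclidean (each row: r = 30*s + 126*t):
r=30, s=1, t=0
r=126, s=0, t=1
q=0: r=30, s=1, t=0   [30*(1) + 126*(0) = 30]
q=4: r=6, s=-4, t=1   [30*(-4) + 126*(1) = 6]
q=5: r=0, s=21, t=-5   [30*(21) + 126*(-5) = 0]
GCD = 6; from the row with r=6: x=-4, y=1
Check: 30*(-4) + 126*(1) = -120 + 126 = 6

GCD = 6, x = -4, y = 1


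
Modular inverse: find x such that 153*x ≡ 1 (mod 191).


Use the extended Euclidean algorithm on (191, 153); each row r = 191*s + 153*t:
r=191, s=1, t=0
r=153, s=0, t=1
q=1: r=38, s=1, t=-1   [191*(1) + 153*(-1) = 38]
q=4: r=1, s=-4, t=5   [191*(-4) + 153*(5) = 1]
q=38: r=0, s=153, t=-191   [191*(153) + 153*(-191) = 0]
GCD = 1 with t = 5, so 153*(5) ≡ 1 (mod 191)
Inverse = 5 mod 191 = 5
Check: 153 * 5 = 765 ≡ 1 (mod 191)

153^(-1) ≡ 5 (mod 191)


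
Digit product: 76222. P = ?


7 × 6 × 2 × 2 × 2 = 336


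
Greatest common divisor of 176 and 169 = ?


176 = 1 * 169 + 7
169 = 24 * 7 + 1
7 = 7 * 1 + 0
GCD = 1


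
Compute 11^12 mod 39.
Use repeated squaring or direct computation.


11^1 mod 39 = 11
11^2 mod 39 = 4
11^3 mod 39 = 5
11^4 mod 39 = 16
11^5 mod 39 = 20
11^6 mod 39 = 25
11^7 mod 39 = 2
11^8 mod 39 = 22
11^9 mod 39 = 8
11^10 mod 39 = 10
11^11 mod 39 = 32
11^12 mod 39 = 1


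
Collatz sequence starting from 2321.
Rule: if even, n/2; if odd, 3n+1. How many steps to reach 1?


2321 → 6964 → 3482 → 1741 → 5224 → 2612 → 1306 → 653 → 1960 → 980 → 490 → 245 → 736 → 368 → 184 → 92 → 46 → 23 → 70 → 35 → 106 → 53 → 160 → 80 → 40 → 20 → 10 → 5 → 16 → 8 → 4 → 2 → 1
Total steps = 32

32 steps


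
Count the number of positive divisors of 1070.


1070 = 2^1 × 5^1 × 107^1
d(1070) = (1+1) × (1+1) × (1+1) = 8

8 divisors


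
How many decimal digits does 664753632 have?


664753632 has 9 digits in base 10
floor(log10(664753632)) + 1 = floor(8.8227) + 1 = 9

9 digits (base 10)


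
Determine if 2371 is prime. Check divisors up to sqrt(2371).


Check divisors up to sqrt(2371) = 48.6929
No divisors found.
2371 is prime.

Yes, 2371 is prime


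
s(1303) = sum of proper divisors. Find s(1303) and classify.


Proper divisors: 1
Sum = 1 = 1
1 < 1303 → deficient

s(1303) = 1 (deficient)


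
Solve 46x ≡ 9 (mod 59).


GCD(46, 59) = 1, unique solution
a^(-1) mod 59 = 9
x = 9 * 9 mod 59 = 22

x ≡ 22 (mod 59)


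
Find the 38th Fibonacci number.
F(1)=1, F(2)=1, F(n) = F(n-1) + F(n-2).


Sequence: 1, 1, 2, 3, 5, 8, 13, 21, 34, 55, 89, 144, 233, 377, 610, 987, 1597, 2584, 4181, 6765, 10946, 17711, 28657, 46368, 75025, 121393, 196418, 317811, 514229, 832040, 1346269, 2178309, 3524578, 5702887, 9227465, 14930352, 24157817, 39088169
F(38) = 39088169


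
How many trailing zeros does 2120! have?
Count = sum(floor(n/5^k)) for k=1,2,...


floor(2120/5) = 424
floor(2120/25) = 84
floor(2120/125) = 16
floor(2120/625) = 3
Total = 527

527 trailing zeros


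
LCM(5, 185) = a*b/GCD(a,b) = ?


GCD(5, 185) = 5
LCM = 5*185/5 = 925/5 = 185

LCM = 185


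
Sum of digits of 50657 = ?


5 + 0 + 6 + 5 + 7 = 23


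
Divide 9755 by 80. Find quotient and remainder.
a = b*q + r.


9755 = 80 * 121 + 75
Check: 9680 + 75 = 9755

q = 121, r = 75


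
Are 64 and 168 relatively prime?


Euclidean algorithm:
168 = 2 * 64 + 40
64 = 1 * 40 + 24
40 = 1 * 24 + 16
24 = 1 * 16 + 8
16 = 2 * 8 + 0
GCD(64, 168) = 8

No, not coprime (GCD = 8)


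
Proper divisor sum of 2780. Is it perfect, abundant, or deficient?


Proper divisors: 1, 2, 4, 5, 10, 20, 139, 278, 556, 695, 1390
Sum = 1 + 2 + 4 + 5 + 10 + 20 + 139 + 278 + 556 + 695 + 1390 = 3100
3100 > 2780 → abundant

s(2780) = 3100 (abundant)


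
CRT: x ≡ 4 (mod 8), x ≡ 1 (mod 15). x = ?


M = 8*15 = 120
M1 = M/8 = 15, M2 = M/15 = 8
M1^(-1) mod 8 = 7, M2^(-1) mod 15 = 2
x = 4*15*7 + 1*8*2 = 436
436 mod 120 = 76
Check: 76 mod 8 = 4 ✓, 76 mod 15 = 1 ✓

x ≡ 76 (mod 120)


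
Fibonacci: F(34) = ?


Sequence: 1, 1, 2, 3, 5, 8, 13, 21, 34, 55, 89, 144, 233, 377, 610, 987, 1597, 2584, 4181, 6765, 10946, 17711, 28657, 46368, 75025, 121393, 196418, 317811, 514229, 832040, 1346269, 2178309, 3524578, 5702887
F(34) = 5702887


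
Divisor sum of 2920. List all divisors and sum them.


Divisors of 2920: 1, 2, 4, 5, 8, 10, 20, 40, 73, 146, 292, 365, 584, 730, 1460, 2920
Sum = 1 + 2 + 4 + 5 + 8 + 10 + 20 + 40 + 73 + 146 + 292 + 365 + 584 + 730 + 1460 + 2920 = 6660

σ(2920) = 6660


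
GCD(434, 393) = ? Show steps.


434 = 1 * 393 + 41
393 = 9 * 41 + 24
41 = 1 * 24 + 17
24 = 1 * 17 + 7
17 = 2 * 7 + 3
7 = 2 * 3 + 1
3 = 3 * 1 + 0
GCD = 1


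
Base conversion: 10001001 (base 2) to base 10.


10001001 (base 2) = 137 (decimal)
137 (decimal) = 137 (base 10)


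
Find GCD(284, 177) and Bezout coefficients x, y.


Tabular extended Euclidean (each row: r = 284*s + 177*t):
r=284, s=1, t=0
r=177, s=0, t=1
q=1: r=107, s=1, t=-1   [284*(1) + 177*(-1) = 107]
q=1: r=70, s=-1, t=2   [284*(-1) + 177*(2) = 70]
q=1: r=37, s=2, t=-3   [284*(2) + 177*(-3) = 37]
q=1: r=33, s=-3, t=5   [284*(-3) + 177*(5) = 33]
q=1: r=4, s=5, t=-8   [284*(5) + 177*(-8) = 4]
q=8: r=1, s=-43, t=69   [284*(-43) + 177*(69) = 1]
q=4: r=0, s=177, t=-284   [284*(177) + 177*(-284) = 0]
GCD = 1; from the row with r=1: x=-43, y=69
Check: 284*(-43) + 177*(69) = -12212 + 12213 = 1

GCD = 1, x = -43, y = 69


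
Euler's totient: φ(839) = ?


839 = 839
Prime factors: 839
φ(839) = 839 × (1-1/839)
= 839 × 838/839 = 838

φ(839) = 838


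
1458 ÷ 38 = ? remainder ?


1458 = 38 * 38 + 14
Check: 1444 + 14 = 1458

q = 38, r = 14


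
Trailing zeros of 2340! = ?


floor(2340/5) = 468
floor(2340/25) = 93
floor(2340/125) = 18
floor(2340/625) = 3
Total = 582

582 trailing zeros


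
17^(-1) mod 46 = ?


Use the extended Euclidean algorithm on (46, 17); each row r = 46*s + 17*t:
r=46, s=1, t=0
r=17, s=0, t=1
q=2: r=12, s=1, t=-2   [46*(1) + 17*(-2) = 12]
q=1: r=5, s=-1, t=3   [46*(-1) + 17*(3) = 5]
q=2: r=2, s=3, t=-8   [46*(3) + 17*(-8) = 2]
q=2: r=1, s=-7, t=19   [46*(-7) + 17*(19) = 1]
q=2: r=0, s=17, t=-46   [46*(17) + 17*(-46) = 0]
GCD = 1 with t = 19, so 17*(19) ≡ 1 (mod 46)
Inverse = 19 mod 46 = 19
Check: 17 * 19 = 323 ≡ 1 (mod 46)

17^(-1) ≡ 19 (mod 46)


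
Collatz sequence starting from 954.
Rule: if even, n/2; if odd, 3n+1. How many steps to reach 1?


954 → 477 → 1432 → 716 → 358 → 179 → 538 → 269 → 808 → 404 → 202 → 101 → 304 → 152 → 76 → 38 → 19 → 58 → 29 → 88 → 44 → 22 → 11 → 34 → 17 → 52 → 26 → 13 → 40 → 20 → 10 → 5 → 16 → 8 → 4 → 2 → 1
Total steps = 36

36 steps


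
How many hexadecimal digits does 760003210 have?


760003210 in base 16 = 2D4CBA8A
Number of digits = 8

8 digits (base 16)


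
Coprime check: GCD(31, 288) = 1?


Euclidean algorithm:
288 = 9 * 31 + 9
31 = 3 * 9 + 4
9 = 2 * 4 + 1
4 = 4 * 1 + 0
GCD(31, 288) = 1

Yes, coprime (GCD = 1)


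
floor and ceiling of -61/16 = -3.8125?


-61/16 = -3.8125
floor = -4
ceil = -3

floor = -4, ceil = -3


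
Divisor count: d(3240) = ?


3240 = 2^3 × 3^4 × 5^1
d(3240) = (3+1) × (4+1) × (1+1) = 40

40 divisors


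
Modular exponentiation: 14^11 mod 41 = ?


14^1 mod 41 = 14
14^2 mod 41 = 32
14^3 mod 41 = 38
14^4 mod 41 = 40
14^5 mod 41 = 27
14^6 mod 41 = 9
14^7 mod 41 = 3
14^8 mod 41 = 1
14^9 mod 41 = 14
14^10 mod 41 = 32
14^11 mod 41 = 38


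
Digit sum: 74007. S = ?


7 + 4 + 0 + 0 + 7 = 18


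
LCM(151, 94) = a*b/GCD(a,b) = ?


GCD(151, 94) = 1
LCM = 151*94/1 = 14194/1 = 14194

LCM = 14194


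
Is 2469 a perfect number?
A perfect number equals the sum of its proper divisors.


Proper divisors of 2469: 1, 3, 823
Sum = 1 + 3 + 823 = 827

No, 2469 is not perfect (827 ≠ 2469)


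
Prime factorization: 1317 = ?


1317 / 3 = 439
439 / 439 = 1
1317 = 3 × 439


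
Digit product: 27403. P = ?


2 × 7 × 4 × 0 × 3 = 0


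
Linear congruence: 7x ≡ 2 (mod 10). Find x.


GCD(7, 10) = 1, unique solution
a^(-1) mod 10 = 3
x = 3 * 2 mod 10 = 6

x ≡ 6 (mod 10)


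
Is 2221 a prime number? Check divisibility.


Check divisors up to sqrt(2221) = 47.1275
No divisors found.
2221 is prime.

Yes, 2221 is prime


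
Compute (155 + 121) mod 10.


155 + 121 = 276
276 mod 10 = 6


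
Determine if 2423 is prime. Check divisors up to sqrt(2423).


Check divisors up to sqrt(2423) = 49.2240
No divisors found.
2423 is prime.

Yes, 2423 is prime


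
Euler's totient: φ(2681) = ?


2681 = 7 × 383
Prime factors: 7, 383
φ(2681) = 2681 × (1-1/7) × (1-1/383)
= 2681 × 6/7 × 382/383 = 2292

φ(2681) = 2292


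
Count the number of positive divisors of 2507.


2507 = 23^1 × 109^1
d(2507) = (1+1) × (1+1) = 4

4 divisors


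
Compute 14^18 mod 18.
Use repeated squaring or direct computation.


14^1 mod 18 = 14
14^2 mod 18 = 16
14^3 mod 18 = 8
14^4 mod 18 = 4
14^5 mod 18 = 2
14^6 mod 18 = 10
14^7 mod 18 = 14
14^8 mod 18 = 16
14^9 mod 18 = 8
14^10 mod 18 = 4
14^11 mod 18 = 2
14^12 mod 18 = 10
14^13 mod 18 = 14
14^14 mod 18 = 16
14^15 mod 18 = 8
14^16 mod 18 = 4
14^17 mod 18 = 2
14^18 mod 18 = 10


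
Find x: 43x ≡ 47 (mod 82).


GCD(43, 82) = 1, unique solution
a^(-1) mod 82 = 21
x = 21 * 47 mod 82 = 3

x ≡ 3 (mod 82)


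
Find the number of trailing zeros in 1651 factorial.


floor(1651/5) = 330
floor(1651/25) = 66
floor(1651/125) = 13
floor(1651/625) = 2
Total = 411

411 trailing zeros


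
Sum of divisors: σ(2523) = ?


Divisors of 2523: 1, 3, 29, 87, 841, 2523
Sum = 1 + 3 + 29 + 87 + 841 + 2523 = 3484

σ(2523) = 3484


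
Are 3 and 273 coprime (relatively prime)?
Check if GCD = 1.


Euclidean algorithm:
273 = 91 * 3 + 0
GCD(3, 273) = 3

No, not coprime (GCD = 3)


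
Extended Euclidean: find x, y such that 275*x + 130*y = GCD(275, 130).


Tabular extended Euclidean (each row: r = 275*s + 130*t):
r=275, s=1, t=0
r=130, s=0, t=1
q=2: r=15, s=1, t=-2   [275*(1) + 130*(-2) = 15]
q=8: r=10, s=-8, t=17   [275*(-8) + 130*(17) = 10]
q=1: r=5, s=9, t=-19   [275*(9) + 130*(-19) = 5]
q=2: r=0, s=-26, t=55   [275*(-26) + 130*(55) = 0]
GCD = 5; from the row with r=5: x=9, y=-19
Check: 275*(9) + 130*(-19) = 2475 - 2470 = 5

GCD = 5, x = 9, y = -19


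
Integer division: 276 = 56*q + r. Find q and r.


276 = 56 * 4 + 52
Check: 224 + 52 = 276

q = 4, r = 52


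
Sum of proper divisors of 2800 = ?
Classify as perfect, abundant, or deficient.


Proper divisors: 1, 2, 4, 5, 7, 8, 10, 14, 16, 20, 25, 28, 35, 40, 50, 56, 70, 80, 100, 112, 140, 175, 200, 280, 350, 400, 560, 700, 1400
Sum = 1 + 2 + 4 + 5 + 7 + 8 + 10 + 14 + 16 + 20 + 25 + 28 + 35 + 40 + 50 + 56 + 70 + 80 + 100 + 112 + 140 + 175 + 200 + 280 + 350 + 400 + 560 + 700 + 1400 = 4888
4888 > 2800 → abundant

s(2800) = 4888 (abundant)


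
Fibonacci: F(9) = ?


Sequence: 1, 1, 2, 3, 5, 8, 13, 21, 34
F(9) = 34


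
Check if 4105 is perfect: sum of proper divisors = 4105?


Proper divisors of 4105: 1, 5, 821
Sum = 1 + 5 + 821 = 827

No, 4105 is not perfect (827 ≠ 4105)


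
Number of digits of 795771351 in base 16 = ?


795771351 in base 16 = 2F6E81D7
Number of digits = 8

8 digits (base 16)


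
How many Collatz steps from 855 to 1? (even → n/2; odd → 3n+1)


855 → 2566 → 1283 → 3850 → 1925 → 5776 → 2888 → 1444 → 722 → 361 → 1084 → 542 → 271 → 814 → 407 → 1222 → 611 → 1834 → 917 → 2752 → 1376 → 688 → 344 → 172 → 86 → 43 → 130 → 65 → 196 → 98 → 49 → 148 → 74 → 37 → 112 → 56 → 28 → 14 → 7 → 22 → 11 → 34 → 17 → 52 → 26 → 13 → 40 → 20 → 10 → 5 → 16 → 8 → 4 → 2 → 1
Total steps = 54

54 steps


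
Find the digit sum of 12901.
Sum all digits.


1 + 2 + 9 + 0 + 1 = 13


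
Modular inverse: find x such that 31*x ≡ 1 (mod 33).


Use the extended Euclidean algorithm on (33, 31); each row r = 33*s + 31*t:
r=33, s=1, t=0
r=31, s=0, t=1
q=1: r=2, s=1, t=-1   [33*(1) + 31*(-1) = 2]
q=15: r=1, s=-15, t=16   [33*(-15) + 31*(16) = 1]
q=2: r=0, s=31, t=-33   [33*(31) + 31*(-33) = 0]
GCD = 1 with t = 16, so 31*(16) ≡ 1 (mod 33)
Inverse = 16 mod 33 = 16
Check: 31 * 16 = 496 ≡ 1 (mod 33)

31^(-1) ≡ 16 (mod 33)


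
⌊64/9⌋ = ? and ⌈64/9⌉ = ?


64/9 = 7.1111
floor = 7
ceil = 8

floor = 7, ceil = 8


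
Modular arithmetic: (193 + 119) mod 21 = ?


193 + 119 = 312
312 mod 21 = 18


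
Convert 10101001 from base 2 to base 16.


10101001 (base 2) = 169 (decimal)
169 (decimal) = A9 (base 16)


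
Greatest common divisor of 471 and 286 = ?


471 = 1 * 286 + 185
286 = 1 * 185 + 101
185 = 1 * 101 + 84
101 = 1 * 84 + 17
84 = 4 * 17 + 16
17 = 1 * 16 + 1
16 = 16 * 1 + 0
GCD = 1


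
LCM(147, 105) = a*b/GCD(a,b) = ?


GCD(147, 105) = 21
LCM = 147*105/21 = 15435/21 = 735

LCM = 735


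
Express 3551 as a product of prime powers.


3551 / 53 = 67
67 / 67 = 1
3551 = 53 × 67


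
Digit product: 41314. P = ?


4 × 1 × 3 × 1 × 4 = 48


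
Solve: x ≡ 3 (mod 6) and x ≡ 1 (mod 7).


M = 6*7 = 42
M1 = M/6 = 7, M2 = M/7 = 6
M1^(-1) mod 6 = 1, M2^(-1) mod 7 = 6
x = 3*7*1 + 1*6*6 = 57
57 mod 42 = 15
Check: 15 mod 6 = 3 ✓, 15 mod 7 = 1 ✓

x ≡ 15 (mod 42)


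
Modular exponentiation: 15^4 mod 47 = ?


15^1 mod 47 = 15
15^2 mod 47 = 37
15^3 mod 47 = 38
15^4 mod 47 = 6


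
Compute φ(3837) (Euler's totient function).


3837 = 3 × 1279
Prime factors: 3, 1279
φ(3837) = 3837 × (1-1/3) × (1-1/1279)
= 3837 × 2/3 × 1278/1279 = 2556

φ(3837) = 2556


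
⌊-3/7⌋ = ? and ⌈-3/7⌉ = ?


-3/7 = -0.4286
floor = -1
ceil = 0

floor = -1, ceil = 0


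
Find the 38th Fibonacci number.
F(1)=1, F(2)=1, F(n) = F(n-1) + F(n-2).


Sequence: 1, 1, 2, 3, 5, 8, 13, 21, 34, 55, 89, 144, 233, 377, 610, 987, 1597, 2584, 4181, 6765, 10946, 17711, 28657, 46368, 75025, 121393, 196418, 317811, 514229, 832040, 1346269, 2178309, 3524578, 5702887, 9227465, 14930352, 24157817, 39088169
F(38) = 39088169


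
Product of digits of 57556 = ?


5 × 7 × 5 × 5 × 6 = 5250


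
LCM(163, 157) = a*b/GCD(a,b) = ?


GCD(163, 157) = 1
LCM = 163*157/1 = 25591/1 = 25591

LCM = 25591


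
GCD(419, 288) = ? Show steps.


419 = 1 * 288 + 131
288 = 2 * 131 + 26
131 = 5 * 26 + 1
26 = 26 * 1 + 0
GCD = 1


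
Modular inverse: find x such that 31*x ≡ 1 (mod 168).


Use the extended Euclidean algorithm on (168, 31); each row r = 168*s + 31*t:
r=168, s=1, t=0
r=31, s=0, t=1
q=5: r=13, s=1, t=-5   [168*(1) + 31*(-5) = 13]
q=2: r=5, s=-2, t=11   [168*(-2) + 31*(11) = 5]
q=2: r=3, s=5, t=-27   [168*(5) + 31*(-27) = 3]
q=1: r=2, s=-7, t=38   [168*(-7) + 31*(38) = 2]
q=1: r=1, s=12, t=-65   [168*(12) + 31*(-65) = 1]
q=2: r=0, s=-31, t=168   [168*(-31) + 31*(168) = 0]
GCD = 1 with t = -65, so 31*(-65) ≡ 1 (mod 168)
Inverse = -65 mod 168 = 103
Check: 31 * 103 = 3193 ≡ 1 (mod 168)

31^(-1) ≡ 103 (mod 168)


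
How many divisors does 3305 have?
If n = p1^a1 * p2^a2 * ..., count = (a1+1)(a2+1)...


3305 = 5^1 × 661^1
d(3305) = (1+1) × (1+1) = 4

4 divisors


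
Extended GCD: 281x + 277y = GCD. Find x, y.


Tabular extended Euclidean (each row: r = 281*s + 277*t):
r=281, s=1, t=0
r=277, s=0, t=1
q=1: r=4, s=1, t=-1   [281*(1) + 277*(-1) = 4]
q=69: r=1, s=-69, t=70   [281*(-69) + 277*(70) = 1]
q=4: r=0, s=277, t=-281   [281*(277) + 277*(-281) = 0]
GCD = 1; from the row with r=1: x=-69, y=70
Check: 281*(-69) + 277*(70) = -19389 + 19390 = 1

GCD = 1, x = -69, y = 70


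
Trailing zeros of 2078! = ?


floor(2078/5) = 415
floor(2078/25) = 83
floor(2078/125) = 16
floor(2078/625) = 3
Total = 517

517 trailing zeros


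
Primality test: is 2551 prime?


Check divisors up to sqrt(2551) = 50.5074
No divisors found.
2551 is prime.

Yes, 2551 is prime


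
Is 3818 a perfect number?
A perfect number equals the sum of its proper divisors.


Proper divisors of 3818: 1, 2, 23, 46, 83, 166, 1909
Sum = 1 + 2 + 23 + 46 + 83 + 166 + 1909 = 2230

No, 3818 is not perfect (2230 ≠ 3818)


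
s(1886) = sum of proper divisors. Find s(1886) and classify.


Proper divisors: 1, 2, 23, 41, 46, 82, 943
Sum = 1 + 2 + 23 + 41 + 46 + 82 + 943 = 1138
1138 < 1886 → deficient

s(1886) = 1138 (deficient)


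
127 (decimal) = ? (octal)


127 (base 10) = 127 (decimal)
127 (decimal) = 177 (base 8)


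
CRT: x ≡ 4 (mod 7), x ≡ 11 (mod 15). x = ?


M = 7*15 = 105
M1 = M/7 = 15, M2 = M/15 = 7
M1^(-1) mod 7 = 1, M2^(-1) mod 15 = 13
x = 4*15*1 + 11*7*13 = 1061
1061 mod 105 = 11
Check: 11 mod 7 = 4 ✓, 11 mod 15 = 11 ✓

x ≡ 11 (mod 105)


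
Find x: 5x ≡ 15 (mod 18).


GCD(5, 18) = 1, unique solution
a^(-1) mod 18 = 11
x = 11 * 15 mod 18 = 3

x ≡ 3 (mod 18)


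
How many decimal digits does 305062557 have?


305062557 has 9 digits in base 10
floor(log10(305062557)) + 1 = floor(8.4844) + 1 = 9

9 digits (base 10)


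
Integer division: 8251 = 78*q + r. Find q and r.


8251 = 78 * 105 + 61
Check: 8190 + 61 = 8251

q = 105, r = 61


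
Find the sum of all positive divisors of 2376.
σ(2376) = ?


Divisors of 2376: 1, 2, 3, 4, 6, 8, 9, 11, 12, 18, 22, 24, 27, 33, 36, 44, 54, 66, 72, 88, 99, 108, 132, 198, 216, 264, 297, 396, 594, 792, 1188, 2376
Sum = 1 + 2 + 3 + 4 + 6 + 8 + 9 + 11 + 12 + 18 + 22 + 24 + 27 + 33 + 36 + 44 + 54 + 66 + 72 + 88 + 99 + 108 + 132 + 198 + 216 + 264 + 297 + 396 + 594 + 792 + 1188 + 2376 = 7200

σ(2376) = 7200


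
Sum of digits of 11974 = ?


1 + 1 + 9 + 7 + 4 = 22


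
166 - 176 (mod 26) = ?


166 - 176 = -10
-10 mod 26 = 16


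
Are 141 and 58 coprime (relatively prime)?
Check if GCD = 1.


Euclidean algorithm:
141 = 2 * 58 + 25
58 = 2 * 25 + 8
25 = 3 * 8 + 1
8 = 8 * 1 + 0
GCD(141, 58) = 1

Yes, coprime (GCD = 1)


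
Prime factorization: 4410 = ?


4410 / 2 = 2205
2205 / 3 = 735
735 / 3 = 245
245 / 5 = 49
49 / 7 = 7
7 / 7 = 1
4410 = 2 × 3^2 × 5 × 7^2


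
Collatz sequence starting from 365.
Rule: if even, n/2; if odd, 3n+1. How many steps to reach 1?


365 → 1096 → 548 → 274 → 137 → 412 → 206 → 103 → 310 → 155 → 466 → 233 → 700 → 350 → 175 → 526 → 263 → 790 → 395 → 1186 → 593 → 1780 → 890 → 445 → 1336 → 668 → 334 → 167 → 502 → 251 → 754 → 377 → 1132 → 566 → 283 → 850 → 425 → 1276 → 638 → 319 → 958 → 479 → 1438 → 719 → 2158 → 1079 → 3238 → 1619 → 4858 → 2429 → 7288 → 3644 → 1822 → 911 → 2734 → 1367 → 4102 → 2051 → 6154 → 3077 → 9232 → 4616 → 2308 → 1154 → 577 → 1732 → 866 → 433 → 1300 → 650 → 325 → 976 → 488 → 244 → 122 → 61 → 184 → 92 → 46 → 23 → 70 → 35 → 106 → 53 → 160 → 80 → 40 → 20 → 10 → 5 → 16 → 8 → 4 → 2 → 1
Total steps = 94

94 steps


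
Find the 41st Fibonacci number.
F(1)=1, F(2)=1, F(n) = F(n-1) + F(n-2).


Sequence: 1, 1, 2, 3, 5, 8, 13, 21, 34, 55, 89, 144, 233, 377, 610, 987, 1597, 2584, 4181, 6765, 10946, 17711, 28657, 46368, 75025, 121393, 196418, 317811, 514229, 832040, 1346269, 2178309, 3524578, 5702887, 9227465, 14930352, 24157817, 39088169, 63245986, 102334155, 165580141
F(41) = 165580141


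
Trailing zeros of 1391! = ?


floor(1391/5) = 278
floor(1391/25) = 55
floor(1391/125) = 11
floor(1391/625) = 2
Total = 346

346 trailing zeros


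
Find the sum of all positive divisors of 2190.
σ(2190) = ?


Divisors of 2190: 1, 2, 3, 5, 6, 10, 15, 30, 73, 146, 219, 365, 438, 730, 1095, 2190
Sum = 1 + 2 + 3 + 5 + 6 + 10 + 15 + 30 + 73 + 146 + 219 + 365 + 438 + 730 + 1095 + 2190 = 5328

σ(2190) = 5328


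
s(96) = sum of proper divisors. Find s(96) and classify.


Proper divisors: 1, 2, 3, 4, 6, 8, 12, 16, 24, 32, 48
Sum = 1 + 2 + 3 + 4 + 6 + 8 + 12 + 16 + 24 + 32 + 48 = 156
156 > 96 → abundant

s(96) = 156 (abundant)


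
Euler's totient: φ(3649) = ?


3649 = 41 × 89
Prime factors: 41, 89
φ(3649) = 3649 × (1-1/41) × (1-1/89)
= 3649 × 40/41 × 88/89 = 3520

φ(3649) = 3520


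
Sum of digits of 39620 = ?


3 + 9 + 6 + 2 + 0 = 20


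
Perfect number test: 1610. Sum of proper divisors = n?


Proper divisors of 1610: 1, 2, 5, 7, 10, 14, 23, 35, 46, 70, 115, 161, 230, 322, 805
Sum = 1 + 2 + 5 + 7 + 10 + 14 + 23 + 35 + 46 + 70 + 115 + 161 + 230 + 322 + 805 = 1846

No, 1610 is not perfect (1846 ≠ 1610)


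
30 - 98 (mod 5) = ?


30 - 98 = -68
-68 mod 5 = 2


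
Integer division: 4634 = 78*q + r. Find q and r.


4634 = 78 * 59 + 32
Check: 4602 + 32 = 4634

q = 59, r = 32


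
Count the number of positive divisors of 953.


953 = 953^1
d(953) = (1+1) = 2

2 divisors


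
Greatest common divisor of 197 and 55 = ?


197 = 3 * 55 + 32
55 = 1 * 32 + 23
32 = 1 * 23 + 9
23 = 2 * 9 + 5
9 = 1 * 5 + 4
5 = 1 * 4 + 1
4 = 4 * 1 + 0
GCD = 1


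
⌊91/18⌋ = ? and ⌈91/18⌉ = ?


91/18 = 5.0556
floor = 5
ceil = 6

floor = 5, ceil = 6


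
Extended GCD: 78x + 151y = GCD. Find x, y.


Tabular extended Euclidean (each row: r = 78*s + 151*t):
r=78, s=1, t=0
r=151, s=0, t=1
q=0: r=78, s=1, t=0   [78*(1) + 151*(0) = 78]
q=1: r=73, s=-1, t=1   [78*(-1) + 151*(1) = 73]
q=1: r=5, s=2, t=-1   [78*(2) + 151*(-1) = 5]
q=14: r=3, s=-29, t=15   [78*(-29) + 151*(15) = 3]
q=1: r=2, s=31, t=-16   [78*(31) + 151*(-16) = 2]
q=1: r=1, s=-60, t=31   [78*(-60) + 151*(31) = 1]
q=2: r=0, s=151, t=-78   [78*(151) + 151*(-78) = 0]
GCD = 1; from the row with r=1: x=-60, y=31
Check: 78*(-60) + 151*(31) = -4680 + 4681 = 1

GCD = 1, x = -60, y = 31


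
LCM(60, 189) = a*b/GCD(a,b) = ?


GCD(60, 189) = 3
LCM = 60*189/3 = 11340/3 = 3780

LCM = 3780


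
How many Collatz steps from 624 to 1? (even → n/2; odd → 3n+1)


624 → 312 → 156 → 78 → 39 → 118 → 59 → 178 → 89 → 268 → 134 → 67 → 202 → 101 → 304 → 152 → 76 → 38 → 19 → 58 → 29 → 88 → 44 → 22 → 11 → 34 → 17 → 52 → 26 → 13 → 40 → 20 → 10 → 5 → 16 → 8 → 4 → 2 → 1
Total steps = 38

38 steps


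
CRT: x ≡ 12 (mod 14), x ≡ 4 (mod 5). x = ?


M = 14*5 = 70
M1 = M/14 = 5, M2 = M/5 = 14
M1^(-1) mod 14 = 3, M2^(-1) mod 5 = 4
x = 12*5*3 + 4*14*4 = 404
404 mod 70 = 54
Check: 54 mod 14 = 12 ✓, 54 mod 5 = 4 ✓

x ≡ 54 (mod 70)


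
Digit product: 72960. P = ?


7 × 2 × 9 × 6 × 0 = 0


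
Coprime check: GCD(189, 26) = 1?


Euclidean algorithm:
189 = 7 * 26 + 7
26 = 3 * 7 + 5
7 = 1 * 5 + 2
5 = 2 * 2 + 1
2 = 2 * 1 + 0
GCD(189, 26) = 1

Yes, coprime (GCD = 1)


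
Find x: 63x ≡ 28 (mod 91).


GCD(63, 91) = 7 divides 28
Divide: 9x ≡ 4 (mod 13)
x ≡ 12 (mod 13)


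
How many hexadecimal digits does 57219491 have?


57219491 in base 16 = 36919A3
Number of digits = 7

7 digits (base 16)


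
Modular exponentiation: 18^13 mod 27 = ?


18^1 mod 27 = 18
18^2 mod 27 = 0
18^3 mod 27 = 0
18^4 mod 27 = 0
18^5 mod 27 = 0
18^6 mod 27 = 0
18^7 mod 27 = 0
18^8 mod 27 = 0
18^9 mod 27 = 0
18^10 mod 27 = 0
18^11 mod 27 = 0
18^12 mod 27 = 0
18^13 mod 27 = 0


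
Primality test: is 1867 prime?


Check divisors up to sqrt(1867) = 43.2088
No divisors found.
1867 is prime.

Yes, 1867 is prime


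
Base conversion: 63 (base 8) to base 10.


63 (base 8) = 51 (decimal)
51 (decimal) = 51 (base 10)
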